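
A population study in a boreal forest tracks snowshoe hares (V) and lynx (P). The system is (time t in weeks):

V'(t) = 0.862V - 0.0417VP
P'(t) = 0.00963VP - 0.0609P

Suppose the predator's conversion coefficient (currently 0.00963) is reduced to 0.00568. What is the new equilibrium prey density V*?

At the interior fixed point, setting dP/dt = 0 with P > 0 fixes V* = (predator death rate)/(VP coefficient) — independent of the other coefficients.
With the change, V* = 0.0609/0.00568 = 10.7; it rises from 6.32.

V* ≈ 10.7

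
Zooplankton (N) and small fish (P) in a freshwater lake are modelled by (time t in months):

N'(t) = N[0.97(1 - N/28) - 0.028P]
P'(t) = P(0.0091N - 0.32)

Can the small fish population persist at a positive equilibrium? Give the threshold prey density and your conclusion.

Threshold N = 35.2; K < 35.2, so no, the predator goes extinct.

The predator equation gives dP/dt > 0 only when N > 0.32/0.0091 = 35.2.
Without the predator, N → K = 28. Since 28 < 35.2, the predator cannot invade.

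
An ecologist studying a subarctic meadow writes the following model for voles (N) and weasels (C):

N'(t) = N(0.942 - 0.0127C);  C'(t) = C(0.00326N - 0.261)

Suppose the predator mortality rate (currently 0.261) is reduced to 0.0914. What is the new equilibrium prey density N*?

At the interior fixed point, setting dC/dt = 0 with C > 0 fixes N* = (predator death rate)/(NC coefficient) — independent of the other coefficients.
With the change, N* = 0.0914/0.00326 = 28; it falls from 80.1.

N* ≈ 28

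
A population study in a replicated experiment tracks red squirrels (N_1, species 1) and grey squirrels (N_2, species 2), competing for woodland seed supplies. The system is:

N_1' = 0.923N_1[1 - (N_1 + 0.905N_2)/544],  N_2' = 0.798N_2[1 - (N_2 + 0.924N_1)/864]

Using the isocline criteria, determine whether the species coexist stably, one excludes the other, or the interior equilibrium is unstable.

Compare the nullcline intercepts: K1/α12 = 544/0.905 = 601 < K2 = 864; K2/α21 = 864/0.924 = 935 > K1 = 544.
Since the inequalities point opposite ways, species 2 can invade but species 1 cannot.

species 2 excludes species 1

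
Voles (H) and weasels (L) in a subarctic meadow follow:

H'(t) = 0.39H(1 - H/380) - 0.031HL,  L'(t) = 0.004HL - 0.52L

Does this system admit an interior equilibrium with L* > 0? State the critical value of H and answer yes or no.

The predator equation gives dL/dt > 0 only when H > 0.52/0.004 = 130.
Without the predator, H → K = 380. Since 380 > 130, the predator can invade and persist.

Threshold H = 130; K > 130, so yes, the predator persists.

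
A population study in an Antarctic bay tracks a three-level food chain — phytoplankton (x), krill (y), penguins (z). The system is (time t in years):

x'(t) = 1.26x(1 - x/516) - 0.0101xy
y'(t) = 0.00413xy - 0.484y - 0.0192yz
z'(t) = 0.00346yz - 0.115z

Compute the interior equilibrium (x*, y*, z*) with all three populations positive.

x* ≈ 379, y* ≈ 33.2, z* ≈ 56.2

From dz/dt = 0: 0.00346y* = 0.115, so y* = 33.2.
From dx/dt = 0: 1.26(1 - x*/516) = 0.0101·33.2, giving x* = 516·(1 - 0.266) = 379.
From dy/dt = 0: 0.00413·379 - 0.484 = 0.0192z*, so z* = 1.08/0.0192 = 56.2.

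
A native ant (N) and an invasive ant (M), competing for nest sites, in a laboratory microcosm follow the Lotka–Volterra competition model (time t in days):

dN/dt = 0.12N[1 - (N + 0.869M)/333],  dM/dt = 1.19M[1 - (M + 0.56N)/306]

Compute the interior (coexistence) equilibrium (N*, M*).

N* ≈ 131, M* ≈ 233

Setting both brackets to zero gives the nullclines N + 0.869M = 333 and 0.56N + M = 306.
Substituting M = 306 - 0.56N into the first: N(1 - 0.869·0.56) = 333 - 0.869·306.
So N* = 67.1/0.513 = 131, and then M* = 306 - 0.56·131 = 233.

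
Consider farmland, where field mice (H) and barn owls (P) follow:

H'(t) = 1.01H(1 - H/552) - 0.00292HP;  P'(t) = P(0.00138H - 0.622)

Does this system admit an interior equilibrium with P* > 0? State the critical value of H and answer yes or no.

Threshold H = 451; K > 451, so yes, the predator persists.

The predator equation gives dP/dt > 0 only when H > 0.622/0.00138 = 451.
Without the predator, H → K = 552. Since 552 > 451, the predator can invade and persist.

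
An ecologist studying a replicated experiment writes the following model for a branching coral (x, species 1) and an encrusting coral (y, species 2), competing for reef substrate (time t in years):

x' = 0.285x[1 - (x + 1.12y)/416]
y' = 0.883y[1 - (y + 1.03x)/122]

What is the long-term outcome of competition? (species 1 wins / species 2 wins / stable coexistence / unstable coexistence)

species 1 excludes species 2

Compare the nullcline intercepts: K1/α12 = 416/1.12 = 371 > K2 = 122; K2/α21 = 122/1.03 = 118 < K1 = 416.
Since the inequalities point opposite ways, species 1 can invade but species 2 cannot.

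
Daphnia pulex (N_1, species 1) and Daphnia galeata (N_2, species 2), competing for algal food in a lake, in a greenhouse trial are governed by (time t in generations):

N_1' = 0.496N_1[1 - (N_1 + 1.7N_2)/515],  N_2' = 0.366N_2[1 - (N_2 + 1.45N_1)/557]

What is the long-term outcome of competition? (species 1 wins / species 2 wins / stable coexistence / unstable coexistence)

Compare the nullcline intercepts: K1/α12 = 515/1.7 = 303 < K2 = 557; K2/α21 = 557/1.45 = 384 < K1 = 515.
Since both are reversed, neither can invade when rare; the interior point is a saddle.

unstable coexistence (outcome depends on initial conditions)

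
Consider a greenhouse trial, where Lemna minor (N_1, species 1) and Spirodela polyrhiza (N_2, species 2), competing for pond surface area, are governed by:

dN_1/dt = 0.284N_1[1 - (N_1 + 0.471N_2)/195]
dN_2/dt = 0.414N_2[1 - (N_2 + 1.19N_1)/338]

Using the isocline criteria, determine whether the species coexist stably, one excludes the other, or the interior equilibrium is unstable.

Compare the nullcline intercepts: K1/α12 = 195/0.471 = 414 > K2 = 338; K2/α21 = 338/1.19 = 284 > K1 = 195.
Since both inequalities hold, each species can invade when rare, so the interior equilibrium is stable.

stable coexistence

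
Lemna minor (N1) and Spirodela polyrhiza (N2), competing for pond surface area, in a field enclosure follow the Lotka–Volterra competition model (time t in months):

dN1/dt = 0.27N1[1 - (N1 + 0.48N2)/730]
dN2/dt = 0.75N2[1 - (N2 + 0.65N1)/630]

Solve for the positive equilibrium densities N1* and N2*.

Setting both brackets to zero gives the nullclines N1 + 0.48N2 = 730 and 0.65N1 + N2 = 630.
Substituting N2 = 630 - 0.65N1 into the first: N1(1 - 0.48·0.65) = 730 - 0.48·630.
So N1* = 428/0.688 = 622, and then N2* = 630 - 0.65·622 = 226.

N1* ≈ 622, N2* ≈ 226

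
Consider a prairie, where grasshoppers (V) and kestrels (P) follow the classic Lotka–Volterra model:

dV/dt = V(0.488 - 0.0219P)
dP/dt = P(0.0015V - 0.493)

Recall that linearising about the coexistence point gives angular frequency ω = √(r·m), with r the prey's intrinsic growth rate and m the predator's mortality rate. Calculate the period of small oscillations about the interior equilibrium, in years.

T ≈ 12.8 years

Here r = 0.488 and m = 0.493, so r·m = 0.241.
ω = √0.241 = 0.49 per year, hence T = 2π/ω ≈ 12.8 years.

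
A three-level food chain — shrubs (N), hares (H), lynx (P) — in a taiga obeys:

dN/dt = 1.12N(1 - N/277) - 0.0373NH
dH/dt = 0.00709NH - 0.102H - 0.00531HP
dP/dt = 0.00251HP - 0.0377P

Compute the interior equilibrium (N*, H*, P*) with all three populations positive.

From dP/dt = 0: 0.00251H* = 0.0377, so H* = 15.
From dN/dt = 0: 1.12(1 - N*/277) = 0.0373·15, giving N* = 277·(1 - 0.5) = 138.
From dH/dt = 0: 0.00709·138 - 0.102 = 0.00531P*, so P* = 0.88/0.00531 = 166.

N* ≈ 138, H* ≈ 15, P* ≈ 166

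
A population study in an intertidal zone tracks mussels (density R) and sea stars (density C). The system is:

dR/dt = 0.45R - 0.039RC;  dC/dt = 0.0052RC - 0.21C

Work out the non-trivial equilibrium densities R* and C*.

R* ≈ 40.4, C* ≈ 11.5

Set dC/dt = 0 with C > 0: 0.0052R - 0.21 = 0, so R* = 0.21/0.0052 = 40.4.
Set dR/dt = 0 with R > 0: 0.45 - 0.039C = 0, so C* = 0.45/0.039 = 11.5.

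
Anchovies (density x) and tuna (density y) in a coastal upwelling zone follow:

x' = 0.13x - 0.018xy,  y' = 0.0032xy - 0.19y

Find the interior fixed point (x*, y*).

Set dy/dt = 0 with y > 0: 0.0032x - 0.19 = 0, so x* = 0.19/0.0032 = 59.4.
Set dx/dt = 0 with x > 0: 0.13 - 0.018y = 0, so y* = 0.13/0.018 = 7.22.

x* ≈ 59.4, y* ≈ 7.22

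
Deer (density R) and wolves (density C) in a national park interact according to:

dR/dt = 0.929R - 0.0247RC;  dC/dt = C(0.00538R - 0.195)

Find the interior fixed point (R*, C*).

R* ≈ 36.2, C* ≈ 37.6

Set dC/dt = 0 with C > 0: 0.00538R - 0.195 = 0, so R* = 0.195/0.00538 = 36.2.
Set dR/dt = 0 with R > 0: 0.929 - 0.0247C = 0, so C* = 0.929/0.0247 = 37.6.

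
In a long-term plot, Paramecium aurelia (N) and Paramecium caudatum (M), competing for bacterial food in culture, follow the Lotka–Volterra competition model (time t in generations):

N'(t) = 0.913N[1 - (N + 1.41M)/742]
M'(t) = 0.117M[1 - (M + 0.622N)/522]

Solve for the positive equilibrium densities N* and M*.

N* ≈ 48.6, M* ≈ 492

Setting both brackets to zero gives the nullclines N + 1.41M = 742 and 0.622N + M = 522.
Substituting M = 522 - 0.622N into the first: N(1 - 1.41·0.622) = 742 - 1.41·522.
So N* = 5.98/0.123 = 48.6, and then M* = 522 - 0.622·48.6 = 492.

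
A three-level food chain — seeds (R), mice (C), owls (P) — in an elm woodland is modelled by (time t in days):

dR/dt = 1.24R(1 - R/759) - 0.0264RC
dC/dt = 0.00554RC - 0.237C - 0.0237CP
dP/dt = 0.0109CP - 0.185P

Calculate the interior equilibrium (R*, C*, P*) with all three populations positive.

From dP/dt = 0: 0.0109C* = 0.185, so C* = 17.
From dR/dt = 0: 1.24(1 - R*/759) = 0.0264·17, giving R* = 759·(1 - 0.361) = 485.
From dC/dt = 0: 0.00554·485 - 0.237 = 0.0237P*, so P* = 2.45/0.0237 = 103.

R* ≈ 485, C* ≈ 17, P* ≈ 103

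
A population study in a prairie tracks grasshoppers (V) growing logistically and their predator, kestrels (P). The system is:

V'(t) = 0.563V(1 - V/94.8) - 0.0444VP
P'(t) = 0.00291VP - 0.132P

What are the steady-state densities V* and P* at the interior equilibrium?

V* ≈ 45.4, P* ≈ 6.61

From dP/dt = 0 with P > 0: 0.00291V* = 0.132, so V* = 45.4.
Substitute into dV/dt = 0: 0.563(1 - 45.4/94.8) = 0.0444P*.
The bracket is 0.522, giving P* = 0.294/0.0444 = 6.61.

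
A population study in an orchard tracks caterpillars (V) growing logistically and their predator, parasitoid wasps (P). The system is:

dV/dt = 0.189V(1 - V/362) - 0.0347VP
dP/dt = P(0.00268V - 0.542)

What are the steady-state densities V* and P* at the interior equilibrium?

V* ≈ 202, P* ≈ 2.4

From dP/dt = 0 with P > 0: 0.00268V* = 0.542, so V* = 202.
Substitute into dV/dt = 0: 0.189(1 - 202/362) = 0.0347P*.
The bracket is 0.441, giving P* = 0.0834/0.0347 = 2.4.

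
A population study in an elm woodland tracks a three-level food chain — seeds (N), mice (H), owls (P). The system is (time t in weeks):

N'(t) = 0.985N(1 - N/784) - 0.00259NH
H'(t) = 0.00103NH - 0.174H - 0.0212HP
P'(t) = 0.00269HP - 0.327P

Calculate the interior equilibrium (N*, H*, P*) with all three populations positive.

From dP/dt = 0: 0.00269H* = 0.327, so H* = 122.
From dN/dt = 0: 0.985(1 - N*/784) = 0.00259·122, giving N* = 784·(1 - 0.32) = 533.
From dH/dt = 0: 0.00103·533 - 0.174 = 0.0212P*, so P* = 0.375/0.0212 = 17.7.

N* ≈ 533, H* ≈ 122, P* ≈ 17.7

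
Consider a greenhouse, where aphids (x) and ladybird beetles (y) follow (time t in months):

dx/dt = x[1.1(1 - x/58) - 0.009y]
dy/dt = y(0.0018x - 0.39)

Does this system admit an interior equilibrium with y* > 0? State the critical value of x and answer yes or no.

The predator equation gives dy/dt > 0 only when x > 0.39/0.0018 = 217.
Without the predator, x → K = 58. Since 58 < 217, the predator cannot invade.

Threshold x = 217; K < 217, so no, the predator goes extinct.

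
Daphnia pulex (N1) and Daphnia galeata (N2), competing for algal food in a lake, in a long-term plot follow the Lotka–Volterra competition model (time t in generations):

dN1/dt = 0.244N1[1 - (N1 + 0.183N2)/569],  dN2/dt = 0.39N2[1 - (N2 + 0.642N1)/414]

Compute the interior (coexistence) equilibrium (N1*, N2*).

Setting both brackets to zero gives the nullclines N1 + 0.183N2 = 569 and 0.642N1 + N2 = 414.
Substituting N2 = 414 - 0.642N1 into the first: N1(1 - 0.183·0.642) = 569 - 0.183·414.
So N1* = 493/0.883 = 559, and then N2* = 414 - 0.642·559 = 55.2.

N1* ≈ 559, N2* ≈ 55.2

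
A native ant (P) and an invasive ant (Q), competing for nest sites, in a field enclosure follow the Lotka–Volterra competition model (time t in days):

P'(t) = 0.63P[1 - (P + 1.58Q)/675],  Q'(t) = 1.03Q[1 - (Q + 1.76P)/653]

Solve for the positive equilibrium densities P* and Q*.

P* ≈ 200, Q* ≈ 300

Setting both brackets to zero gives the nullclines P + 1.58Q = 675 and 1.76P + Q = 653.
Substituting Q = 653 - 1.76P into the first: P(1 - 1.58·1.76) = 675 - 1.58·653.
So P* = -357/-1.78 = 200, and then Q* = 653 - 1.76·200 = 300.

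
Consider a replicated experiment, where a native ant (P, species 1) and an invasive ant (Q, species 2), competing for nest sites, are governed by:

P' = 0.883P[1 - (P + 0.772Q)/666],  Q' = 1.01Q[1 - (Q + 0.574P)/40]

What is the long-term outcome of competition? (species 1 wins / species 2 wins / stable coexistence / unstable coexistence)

species 1 excludes species 2

Compare the nullcline intercepts: K1/α12 = 666/0.772 = 863 > K2 = 40; K2/α21 = 40/0.574 = 69.7 < K1 = 666.
Since the inequalities point opposite ways, species 1 can invade but species 2 cannot.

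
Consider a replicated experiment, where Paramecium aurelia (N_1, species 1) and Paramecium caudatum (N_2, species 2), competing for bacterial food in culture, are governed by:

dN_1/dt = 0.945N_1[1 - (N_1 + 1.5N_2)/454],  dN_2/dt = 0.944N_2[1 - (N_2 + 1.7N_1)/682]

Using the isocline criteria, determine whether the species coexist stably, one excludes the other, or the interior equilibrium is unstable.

Compare the nullcline intercepts: K1/α12 = 454/1.5 = 303 < K2 = 682; K2/α21 = 682/1.7 = 401 < K1 = 454.
Since both are reversed, neither can invade when rare; the interior point is a saddle.

unstable coexistence (outcome depends on initial conditions)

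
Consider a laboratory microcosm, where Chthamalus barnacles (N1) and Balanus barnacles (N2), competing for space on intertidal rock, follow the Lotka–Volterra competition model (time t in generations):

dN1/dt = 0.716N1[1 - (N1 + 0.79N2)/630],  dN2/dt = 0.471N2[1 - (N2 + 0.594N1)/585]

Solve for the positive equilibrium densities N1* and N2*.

Setting both brackets to zero gives the nullclines N1 + 0.79N2 = 630 and 0.594N1 + N2 = 585.
Substituting N2 = 585 - 0.594N1 into the first: N1(1 - 0.79·0.594) = 630 - 0.79·585.
So N1* = 168/0.531 = 316, and then N2* = 585 - 0.594·316 = 397.

N1* ≈ 316, N2* ≈ 397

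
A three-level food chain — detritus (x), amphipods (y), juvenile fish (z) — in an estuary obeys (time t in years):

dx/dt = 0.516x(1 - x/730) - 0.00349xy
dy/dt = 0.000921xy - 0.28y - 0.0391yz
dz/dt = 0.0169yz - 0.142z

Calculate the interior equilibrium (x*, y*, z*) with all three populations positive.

From dz/dt = 0: 0.0169y* = 0.142, so y* = 8.4.
From dx/dt = 0: 0.516(1 - x*/730) = 0.00349·8.4, giving x* = 730·(1 - 0.0568) = 689.
From dy/dt = 0: 0.000921·689 - 0.28 = 0.0391z*, so z* = 0.354/0.0391 = 9.06.

x* ≈ 689, y* ≈ 8.4, z* ≈ 9.06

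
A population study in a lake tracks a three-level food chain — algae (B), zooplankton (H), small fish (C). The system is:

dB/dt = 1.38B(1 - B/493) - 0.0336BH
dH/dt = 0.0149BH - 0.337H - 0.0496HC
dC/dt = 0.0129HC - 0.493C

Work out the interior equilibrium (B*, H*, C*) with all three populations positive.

From dC/dt = 0: 0.0129H* = 0.493, so H* = 38.2.
From dB/dt = 0: 1.38(1 - B*/493) = 0.0336·38.2, giving B* = 493·(1 - 0.931) = 34.3.
From dH/dt = 0: 0.0149·34.3 - 0.337 = 0.0496C*, so C* = 0.174/0.0496 = 3.5.

B* ≈ 34.3, H* ≈ 38.2, C* ≈ 3.5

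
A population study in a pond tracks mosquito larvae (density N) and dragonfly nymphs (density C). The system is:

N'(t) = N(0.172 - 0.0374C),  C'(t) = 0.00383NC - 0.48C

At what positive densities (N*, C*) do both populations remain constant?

N* ≈ 125, C* ≈ 4.6

Set dC/dt = 0 with C > 0: 0.00383N - 0.48 = 0, so N* = 0.48/0.00383 = 125.
Set dN/dt = 0 with N > 0: 0.172 - 0.0374C = 0, so C* = 0.172/0.0374 = 4.6.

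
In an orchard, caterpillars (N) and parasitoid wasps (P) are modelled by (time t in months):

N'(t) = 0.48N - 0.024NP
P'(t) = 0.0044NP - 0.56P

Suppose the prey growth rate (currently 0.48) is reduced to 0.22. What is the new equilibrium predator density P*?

At the interior fixed point, setting dN/dt = 0 with N > 0 fixes P* = (prey growth rate)/(NP coefficient) — independent of the other coefficients.
With the change, P* = 0.22/0.024 = 9.17; it falls from 20.

P* ≈ 9.17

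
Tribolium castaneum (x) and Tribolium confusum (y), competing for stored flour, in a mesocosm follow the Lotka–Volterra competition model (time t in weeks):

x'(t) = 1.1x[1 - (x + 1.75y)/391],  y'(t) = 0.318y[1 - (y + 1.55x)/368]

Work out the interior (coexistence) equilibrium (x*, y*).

x* ≈ 148, y* ≈ 139

Setting both brackets to zero gives the nullclines x + 1.75y = 391 and 1.55x + y = 368.
Substituting y = 368 - 1.55x into the first: x(1 - 1.75·1.55) = 391 - 1.75·368.
So x* = -253/-1.71 = 148, and then y* = 368 - 1.55·148 = 139.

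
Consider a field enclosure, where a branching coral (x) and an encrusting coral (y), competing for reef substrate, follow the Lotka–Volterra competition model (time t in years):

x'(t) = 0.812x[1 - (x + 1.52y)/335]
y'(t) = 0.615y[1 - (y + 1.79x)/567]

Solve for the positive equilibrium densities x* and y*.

Setting both brackets to zero gives the nullclines x + 1.52y = 335 and 1.79x + y = 567.
Substituting y = 567 - 1.79x into the first: x(1 - 1.52·1.79) = 335 - 1.52·567.
So x* = -527/-1.72 = 306, and then y* = 567 - 1.79·306 = 19.

x* ≈ 306, y* ≈ 19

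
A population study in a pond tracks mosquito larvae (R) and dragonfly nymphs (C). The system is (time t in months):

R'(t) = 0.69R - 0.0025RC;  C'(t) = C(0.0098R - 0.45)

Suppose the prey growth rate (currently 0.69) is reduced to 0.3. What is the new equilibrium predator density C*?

C* ≈ 120

At the interior fixed point, setting dR/dt = 0 with R > 0 fixes C* = (prey growth rate)/(RC coefficient) — independent of the other coefficients.
With the change, C* = 0.3/0.0025 = 120; it falls from 276.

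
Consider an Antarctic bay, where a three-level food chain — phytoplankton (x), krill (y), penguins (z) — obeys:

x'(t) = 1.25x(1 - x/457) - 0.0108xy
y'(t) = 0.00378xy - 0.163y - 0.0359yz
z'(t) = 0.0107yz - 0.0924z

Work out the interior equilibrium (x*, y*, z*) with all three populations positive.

x* ≈ 423, y* ≈ 8.64, z* ≈ 40

From dz/dt = 0: 0.0107y* = 0.0924, so y* = 8.64.
From dx/dt = 0: 1.25(1 - x*/457) = 0.0108·8.64, giving x* = 457·(1 - 0.0746) = 423.
From dy/dt = 0: 0.00378·423 - 0.163 = 0.0359z*, so z* = 1.44/0.0359 = 40.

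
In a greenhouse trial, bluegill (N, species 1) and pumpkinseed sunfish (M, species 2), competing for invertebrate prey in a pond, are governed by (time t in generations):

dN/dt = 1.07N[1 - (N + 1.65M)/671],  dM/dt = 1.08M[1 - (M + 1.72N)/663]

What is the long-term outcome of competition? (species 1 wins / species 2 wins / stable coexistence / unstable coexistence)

unstable coexistence (outcome depends on initial conditions)

Compare the nullcline intercepts: K1/α12 = 671/1.65 = 407 < K2 = 663; K2/α21 = 663/1.72 = 385 < K1 = 671.
Since both are reversed, neither can invade when rare; the interior point is a saddle.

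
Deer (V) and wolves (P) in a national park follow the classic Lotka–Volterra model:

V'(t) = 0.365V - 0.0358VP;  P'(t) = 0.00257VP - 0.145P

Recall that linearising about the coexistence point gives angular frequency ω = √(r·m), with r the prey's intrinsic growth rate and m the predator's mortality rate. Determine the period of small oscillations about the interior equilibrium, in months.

Here r = 0.365 and m = 0.145, so r·m = 0.0529.
ω = √0.0529 = 0.23 per month, hence T = 2π/ω ≈ 27.3 months.

T ≈ 27.3 months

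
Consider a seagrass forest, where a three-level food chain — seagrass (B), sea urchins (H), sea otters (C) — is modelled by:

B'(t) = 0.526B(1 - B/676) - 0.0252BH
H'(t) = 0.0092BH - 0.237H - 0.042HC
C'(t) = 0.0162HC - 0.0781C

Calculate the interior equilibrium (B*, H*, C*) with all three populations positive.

From dC/dt = 0: 0.0162H* = 0.0781, so H* = 4.82.
From dB/dt = 0: 0.526(1 - B*/676) = 0.0252·4.82, giving B* = 676·(1 - 0.231) = 520.
From dH/dt = 0: 0.0092·520 - 0.237 = 0.042C*, so C* = 4.55/0.042 = 108.

B* ≈ 520, H* ≈ 4.82, C* ≈ 108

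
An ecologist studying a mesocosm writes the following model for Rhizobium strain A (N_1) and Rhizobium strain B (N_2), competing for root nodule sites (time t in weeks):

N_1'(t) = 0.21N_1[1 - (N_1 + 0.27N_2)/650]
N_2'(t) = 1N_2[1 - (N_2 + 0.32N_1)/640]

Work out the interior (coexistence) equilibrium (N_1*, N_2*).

N_1* ≈ 522, N_2* ≈ 473

Setting both brackets to zero gives the nullclines N_1 + 0.27N_2 = 650 and 0.32N_1 + N_2 = 640.
Substituting N_2 = 640 - 0.32N_1 into the first: N_1(1 - 0.27·0.32) = 650 - 0.27·640.
So N_1* = 477/0.914 = 522, and then N_2* = 640 - 0.32·522 = 473.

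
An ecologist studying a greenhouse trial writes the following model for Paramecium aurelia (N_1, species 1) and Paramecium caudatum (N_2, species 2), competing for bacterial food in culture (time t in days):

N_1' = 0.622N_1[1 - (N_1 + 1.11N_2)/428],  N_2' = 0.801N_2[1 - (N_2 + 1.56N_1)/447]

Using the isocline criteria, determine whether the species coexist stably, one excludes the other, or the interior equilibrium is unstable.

unstable coexistence (outcome depends on initial conditions)

Compare the nullcline intercepts: K1/α12 = 428/1.11 = 386 < K2 = 447; K2/α21 = 447/1.56 = 287 < K1 = 428.
Since both are reversed, neither can invade when rare; the interior point is a saddle.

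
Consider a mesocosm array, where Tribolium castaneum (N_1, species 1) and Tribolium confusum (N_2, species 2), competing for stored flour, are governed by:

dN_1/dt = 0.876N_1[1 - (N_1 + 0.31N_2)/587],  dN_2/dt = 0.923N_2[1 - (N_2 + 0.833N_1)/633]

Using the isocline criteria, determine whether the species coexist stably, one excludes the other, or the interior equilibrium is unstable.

stable coexistence

Compare the nullcline intercepts: K1/α12 = 587/0.31 = 1890 > K2 = 633; K2/α21 = 633/0.833 = 760 > K1 = 587.
Since both inequalities hold, each species can invade when rare, so the interior equilibrium is stable.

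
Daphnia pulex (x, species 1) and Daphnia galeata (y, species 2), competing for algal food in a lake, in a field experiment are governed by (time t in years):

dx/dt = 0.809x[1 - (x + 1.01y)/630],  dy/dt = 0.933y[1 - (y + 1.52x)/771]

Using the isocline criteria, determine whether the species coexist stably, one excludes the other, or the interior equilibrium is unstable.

unstable coexistence (outcome depends on initial conditions)

Compare the nullcline intercepts: K1/α12 = 630/1.01 = 624 < K2 = 771; K2/α21 = 771/1.52 = 507 < K1 = 630.
Since both are reversed, neither can invade when rare; the interior point is a saddle.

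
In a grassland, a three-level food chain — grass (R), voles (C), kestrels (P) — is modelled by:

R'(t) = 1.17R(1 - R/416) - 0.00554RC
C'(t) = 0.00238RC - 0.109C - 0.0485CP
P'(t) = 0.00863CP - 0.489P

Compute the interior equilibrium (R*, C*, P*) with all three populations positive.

R* ≈ 304, C* ≈ 56.7, P* ≈ 12.7

From dP/dt = 0: 0.00863C* = 0.489, so C* = 56.7.
From dR/dt = 0: 1.17(1 - R*/416) = 0.00554·56.7, giving R* = 416·(1 - 0.268) = 304.
From dC/dt = 0: 0.00238·304 - 0.109 = 0.0485P*, so P* = 0.615/0.0485 = 12.7.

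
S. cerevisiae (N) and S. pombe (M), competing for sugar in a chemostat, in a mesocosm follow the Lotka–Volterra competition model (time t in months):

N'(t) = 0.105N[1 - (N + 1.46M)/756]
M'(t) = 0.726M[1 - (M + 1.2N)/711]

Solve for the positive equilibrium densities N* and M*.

N* ≈ 375, M* ≈ 261

Setting both brackets to zero gives the nullclines N + 1.46M = 756 and 1.2N + M = 711.
Substituting M = 711 - 1.2N into the first: N(1 - 1.46·1.2) = 756 - 1.46·711.
So N* = -282/-0.752 = 375, and then M* = 711 - 1.2·375 = 261.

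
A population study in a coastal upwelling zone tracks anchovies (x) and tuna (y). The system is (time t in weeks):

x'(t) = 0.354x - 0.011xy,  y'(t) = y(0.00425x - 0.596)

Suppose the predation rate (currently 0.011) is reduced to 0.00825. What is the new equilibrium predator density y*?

At the interior fixed point, setting dx/dt = 0 with x > 0 fixes y* = (prey growth rate)/(xy coefficient) — independent of the other coefficients.
With the change, y* = 0.354/0.00825 = 42.9; it rises from 32.2.

y* ≈ 42.9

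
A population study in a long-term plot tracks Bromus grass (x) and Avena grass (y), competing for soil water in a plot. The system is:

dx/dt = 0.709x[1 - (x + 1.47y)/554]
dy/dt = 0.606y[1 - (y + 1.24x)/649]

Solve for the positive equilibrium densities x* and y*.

x* ≈ 486, y* ≈ 46.1

Setting both brackets to zero gives the nullclines x + 1.47y = 554 and 1.24x + y = 649.
Substituting y = 649 - 1.24x into the first: x(1 - 1.47·1.24) = 554 - 1.47·649.
So x* = -400/-0.823 = 486, and then y* = 649 - 1.24·486 = 46.1.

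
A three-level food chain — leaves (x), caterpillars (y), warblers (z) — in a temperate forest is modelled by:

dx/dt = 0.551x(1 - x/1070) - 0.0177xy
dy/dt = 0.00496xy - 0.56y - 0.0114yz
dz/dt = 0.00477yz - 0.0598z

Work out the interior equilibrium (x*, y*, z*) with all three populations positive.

x* ≈ 639, y* ≈ 12.5, z* ≈ 229

From dz/dt = 0: 0.00477y* = 0.0598, so y* = 12.5.
From dx/dt = 0: 0.551(1 - x*/1070) = 0.0177·12.5, giving x* = 1070·(1 - 0.403) = 639.
From dy/dt = 0: 0.00496·639 - 0.56 = 0.0114z*, so z* = 2.61/0.0114 = 229.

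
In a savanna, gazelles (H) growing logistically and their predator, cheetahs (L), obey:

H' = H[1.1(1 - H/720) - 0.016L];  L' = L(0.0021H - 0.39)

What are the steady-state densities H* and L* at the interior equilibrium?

H* ≈ 186, L* ≈ 51

From dL/dt = 0 with L > 0: 0.0021H* = 0.39, so H* = 186.
Substitute into dH/dt = 0: 1.1(1 - 186/720) = 0.016L*.
The bracket is 0.742, giving L* = 0.816/0.016 = 51.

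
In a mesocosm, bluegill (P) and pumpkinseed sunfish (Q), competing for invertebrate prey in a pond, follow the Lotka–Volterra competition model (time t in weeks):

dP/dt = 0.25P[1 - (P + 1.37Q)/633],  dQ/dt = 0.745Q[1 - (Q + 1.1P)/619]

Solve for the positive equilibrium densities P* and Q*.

Setting both brackets to zero gives the nullclines P + 1.37Q = 633 and 1.1P + Q = 619.
Substituting Q = 619 - 1.1P into the first: P(1 - 1.37·1.1) = 633 - 1.37·619.
So P* = -215/-0.507 = 424, and then Q* = 619 - 1.1·424 = 152.

P* ≈ 424, Q* ≈ 152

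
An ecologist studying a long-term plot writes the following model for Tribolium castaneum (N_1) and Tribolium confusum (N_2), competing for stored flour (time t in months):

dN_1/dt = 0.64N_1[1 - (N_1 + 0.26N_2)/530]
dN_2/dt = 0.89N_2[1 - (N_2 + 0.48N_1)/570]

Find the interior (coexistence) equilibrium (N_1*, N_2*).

N_1* ≈ 436, N_2* ≈ 361

Setting both brackets to zero gives the nullclines N_1 + 0.26N_2 = 530 and 0.48N_1 + N_2 = 570.
Substituting N_2 = 570 - 0.48N_1 into the first: N_1(1 - 0.26·0.48) = 530 - 0.26·570.
So N_1* = 382/0.875 = 436, and then N_2* = 570 - 0.48·436 = 361.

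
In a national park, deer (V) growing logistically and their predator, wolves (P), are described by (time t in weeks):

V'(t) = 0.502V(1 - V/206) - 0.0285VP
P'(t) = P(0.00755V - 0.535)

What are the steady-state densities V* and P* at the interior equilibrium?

V* ≈ 70.9, P* ≈ 11.6

From dP/dt = 0 with P > 0: 0.00755V* = 0.535, so V* = 70.9.
Substitute into dV/dt = 0: 0.502(1 - 70.9/206) = 0.0285P*.
The bracket is 0.656, giving P* = 0.329/0.0285 = 11.6.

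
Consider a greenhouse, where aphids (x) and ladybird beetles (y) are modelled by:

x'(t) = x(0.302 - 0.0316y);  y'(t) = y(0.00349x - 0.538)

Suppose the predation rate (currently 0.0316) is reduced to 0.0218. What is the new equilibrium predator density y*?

At the interior fixed point, setting dx/dt = 0 with x > 0 fixes y* = (prey growth rate)/(xy coefficient) — independent of the other coefficients.
With the change, y* = 0.302/0.0218 = 13.9; it rises from 9.56.

y* ≈ 13.9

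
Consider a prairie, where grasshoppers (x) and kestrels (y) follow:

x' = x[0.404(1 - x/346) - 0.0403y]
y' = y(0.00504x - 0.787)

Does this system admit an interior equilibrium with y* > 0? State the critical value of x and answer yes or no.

The predator equation gives dy/dt > 0 only when x > 0.787/0.00504 = 156.
Without the predator, x → K = 346. Since 346 > 156, the predator can invade and persist.

Threshold x = 156; K > 156, so yes, the predator persists.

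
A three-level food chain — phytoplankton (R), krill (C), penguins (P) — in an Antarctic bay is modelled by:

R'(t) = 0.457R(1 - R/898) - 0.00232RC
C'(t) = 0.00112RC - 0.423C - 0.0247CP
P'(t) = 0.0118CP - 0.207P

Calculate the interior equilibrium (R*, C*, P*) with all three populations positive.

R* ≈ 818, C* ≈ 17.5, P* ≈ 20

From dP/dt = 0: 0.0118C* = 0.207, so C* = 17.5.
From dR/dt = 0: 0.457(1 - R*/898) = 0.00232·17.5, giving R* = 898·(1 - 0.0891) = 818.
From dC/dt = 0: 0.00112·818 - 0.423 = 0.0247P*, so P* = 0.493/0.0247 = 20.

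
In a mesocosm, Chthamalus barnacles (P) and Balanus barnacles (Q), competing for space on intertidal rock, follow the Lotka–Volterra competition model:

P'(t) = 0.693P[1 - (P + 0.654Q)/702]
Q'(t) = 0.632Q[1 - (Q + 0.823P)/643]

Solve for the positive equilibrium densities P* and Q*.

Setting both brackets to zero gives the nullclines P + 0.654Q = 702 and 0.823P + Q = 643.
Substituting Q = 643 - 0.823P into the first: P(1 - 0.654·0.823) = 702 - 0.654·643.
So P* = 281/0.462 = 610, and then Q* = 643 - 0.823·610 = 141.

P* ≈ 610, Q* ≈ 141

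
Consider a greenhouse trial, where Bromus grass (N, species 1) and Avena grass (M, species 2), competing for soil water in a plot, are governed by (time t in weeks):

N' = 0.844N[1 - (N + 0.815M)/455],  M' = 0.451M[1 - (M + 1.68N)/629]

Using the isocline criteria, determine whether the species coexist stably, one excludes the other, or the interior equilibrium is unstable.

Compare the nullcline intercepts: K1/α12 = 455/0.815 = 558 < K2 = 629; K2/α21 = 629/1.68 = 374 < K1 = 455.
Since both are reversed, neither can invade when rare; the interior point is a saddle.

unstable coexistence (outcome depends on initial conditions)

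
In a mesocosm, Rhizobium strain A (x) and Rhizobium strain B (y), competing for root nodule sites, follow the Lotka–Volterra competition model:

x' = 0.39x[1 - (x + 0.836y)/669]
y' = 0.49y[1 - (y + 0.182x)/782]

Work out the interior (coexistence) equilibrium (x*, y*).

x* ≈ 18, y* ≈ 779

Setting both brackets to zero gives the nullclines x + 0.836y = 669 and 0.182x + y = 782.
Substituting y = 782 - 0.182x into the first: x(1 - 0.836·0.182) = 669 - 0.836·782.
So x* = 15.2/0.848 = 18, and then y* = 782 - 0.182·18 = 779.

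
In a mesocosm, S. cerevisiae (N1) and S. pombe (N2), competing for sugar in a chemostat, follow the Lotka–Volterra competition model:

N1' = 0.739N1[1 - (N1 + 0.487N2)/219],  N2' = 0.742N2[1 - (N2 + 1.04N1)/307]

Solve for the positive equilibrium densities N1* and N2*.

N1* ≈ 141, N2* ≈ 161

Setting both brackets to zero gives the nullclines N1 + 0.487N2 = 219 and 1.04N1 + N2 = 307.
Substituting N2 = 307 - 1.04N1 into the first: N1(1 - 0.487·1.04) = 219 - 0.487·307.
So N1* = 69.5/0.494 = 141, and then N2* = 307 - 1.04·141 = 161.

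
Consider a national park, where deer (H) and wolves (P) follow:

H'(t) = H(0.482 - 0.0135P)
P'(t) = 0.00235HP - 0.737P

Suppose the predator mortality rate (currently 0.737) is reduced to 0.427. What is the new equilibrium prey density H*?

At the interior fixed point, setting dP/dt = 0 with P > 0 fixes H* = (predator death rate)/(HP coefficient) — independent of the other coefficients.
With the change, H* = 0.427/0.00235 = 182; it falls from 314.

H* ≈ 182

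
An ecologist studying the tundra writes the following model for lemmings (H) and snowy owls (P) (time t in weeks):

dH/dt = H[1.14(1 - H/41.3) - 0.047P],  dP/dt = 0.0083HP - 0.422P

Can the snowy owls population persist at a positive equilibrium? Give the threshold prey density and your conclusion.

Threshold H = 50.8; K < 50.8, so no, the predator goes extinct.

The predator equation gives dP/dt > 0 only when H > 0.422/0.0083 = 50.8.
Without the predator, H → K = 41.3. Since 41.3 < 50.8, the predator cannot invade.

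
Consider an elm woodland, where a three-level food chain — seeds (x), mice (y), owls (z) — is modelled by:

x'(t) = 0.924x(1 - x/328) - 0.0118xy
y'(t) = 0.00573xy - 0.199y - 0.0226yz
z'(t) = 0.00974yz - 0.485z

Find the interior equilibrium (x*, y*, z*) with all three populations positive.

x* ≈ 119, y* ≈ 49.8, z* ≈ 21.5

From dz/dt = 0: 0.00974y* = 0.485, so y* = 49.8.
From dx/dt = 0: 0.924(1 - x*/328) = 0.0118·49.8, giving x* = 328·(1 - 0.636) = 119.
From dy/dt = 0: 0.00573·119 - 0.199 = 0.0226z*, so z* = 0.485/0.0226 = 21.5.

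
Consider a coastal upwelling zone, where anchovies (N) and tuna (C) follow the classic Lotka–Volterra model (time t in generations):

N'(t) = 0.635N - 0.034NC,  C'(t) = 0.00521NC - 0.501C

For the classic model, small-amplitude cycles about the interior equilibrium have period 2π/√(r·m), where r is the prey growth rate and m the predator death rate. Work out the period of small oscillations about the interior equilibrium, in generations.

Here r = 0.635 and m = 0.501, so r·m = 0.318.
ω = √0.318 = 0.564 per generation, hence T = 2π/ω ≈ 11.1 generations.

T ≈ 11.1 generations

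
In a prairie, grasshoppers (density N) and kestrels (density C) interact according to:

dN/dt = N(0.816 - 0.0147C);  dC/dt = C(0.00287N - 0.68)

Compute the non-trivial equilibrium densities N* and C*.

Set dC/dt = 0 with C > 0: 0.00287N - 0.68 = 0, so N* = 0.68/0.00287 = 237.
Set dN/dt = 0 with N > 0: 0.816 - 0.0147C = 0, so C* = 0.816/0.0147 = 55.5.

N* ≈ 237, C* ≈ 55.5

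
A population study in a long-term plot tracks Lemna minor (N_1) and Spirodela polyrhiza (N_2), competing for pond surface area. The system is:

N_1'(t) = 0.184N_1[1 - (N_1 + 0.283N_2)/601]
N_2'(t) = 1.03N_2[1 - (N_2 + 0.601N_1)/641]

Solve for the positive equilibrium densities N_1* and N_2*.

N_1* ≈ 506, N_2* ≈ 337

Setting both brackets to zero gives the nullclines N_1 + 0.283N_2 = 601 and 0.601N_1 + N_2 = 641.
Substituting N_2 = 641 - 0.601N_1 into the first: N_1(1 - 0.283·0.601) = 601 - 0.283·641.
So N_1* = 420/0.83 = 506, and then N_2* = 641 - 0.601·506 = 337.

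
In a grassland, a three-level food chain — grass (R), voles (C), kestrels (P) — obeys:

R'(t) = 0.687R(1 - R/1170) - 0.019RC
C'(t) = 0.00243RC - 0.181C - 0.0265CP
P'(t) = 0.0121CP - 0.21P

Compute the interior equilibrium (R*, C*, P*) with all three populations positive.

From dP/dt = 0: 0.0121C* = 0.21, so C* = 17.4.
From dR/dt = 0: 0.687(1 - R*/1170) = 0.019·17.4, giving R* = 1170·(1 - 0.48) = 608.
From dC/dt = 0: 0.00243·608 - 0.181 = 0.0265P*, so P* = 1.3/0.0265 = 49.

R* ≈ 608, C* ≈ 17.4, P* ≈ 49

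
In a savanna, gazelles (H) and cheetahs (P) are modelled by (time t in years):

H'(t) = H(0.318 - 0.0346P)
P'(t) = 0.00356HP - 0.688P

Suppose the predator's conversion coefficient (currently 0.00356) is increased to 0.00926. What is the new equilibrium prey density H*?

At the interior fixed point, setting dP/dt = 0 with P > 0 fixes H* = (predator death rate)/(HP coefficient) — independent of the other coefficients.
With the change, H* = 0.688/0.00926 = 74.3; it falls from 193.

H* ≈ 74.3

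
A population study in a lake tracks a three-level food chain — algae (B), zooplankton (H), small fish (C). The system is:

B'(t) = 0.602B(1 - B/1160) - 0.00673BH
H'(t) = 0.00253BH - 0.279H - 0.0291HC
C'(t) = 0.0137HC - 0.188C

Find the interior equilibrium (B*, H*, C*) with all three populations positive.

B* ≈ 982, H* ≈ 13.7, C* ≈ 75.8

From dC/dt = 0: 0.0137H* = 0.188, so H* = 13.7.
From dB/dt = 0: 0.602(1 - B*/1160) = 0.00673·13.7, giving B* = 1160·(1 - 0.153) = 982.
From dH/dt = 0: 0.00253·982 - 0.279 = 0.0291C*, so C* = 2.21/0.0291 = 75.8.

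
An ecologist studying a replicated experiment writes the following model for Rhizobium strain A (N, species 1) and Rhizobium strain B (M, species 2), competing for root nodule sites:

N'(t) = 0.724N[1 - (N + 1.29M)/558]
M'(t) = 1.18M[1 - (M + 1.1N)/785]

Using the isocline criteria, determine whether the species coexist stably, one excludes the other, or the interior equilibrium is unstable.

Compare the nullcline intercepts: K1/α12 = 558/1.29 = 433 < K2 = 785; K2/α21 = 785/1.1 = 714 > K1 = 558.
Since the inequalities point opposite ways, species 2 can invade but species 1 cannot.

species 2 excludes species 1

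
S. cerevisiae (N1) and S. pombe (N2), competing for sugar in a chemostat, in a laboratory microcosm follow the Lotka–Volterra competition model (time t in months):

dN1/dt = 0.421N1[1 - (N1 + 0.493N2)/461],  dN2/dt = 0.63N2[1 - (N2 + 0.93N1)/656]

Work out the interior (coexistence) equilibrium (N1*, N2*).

N1* ≈ 254, N2* ≈ 420

Setting both brackets to zero gives the nullclines N1 + 0.493N2 = 461 and 0.93N1 + N2 = 656.
Substituting N2 = 656 - 0.93N1 into the first: N1(1 - 0.493·0.93) = 461 - 0.493·656.
So N1* = 138/0.542 = 254, and then N2* = 656 - 0.93·254 = 420.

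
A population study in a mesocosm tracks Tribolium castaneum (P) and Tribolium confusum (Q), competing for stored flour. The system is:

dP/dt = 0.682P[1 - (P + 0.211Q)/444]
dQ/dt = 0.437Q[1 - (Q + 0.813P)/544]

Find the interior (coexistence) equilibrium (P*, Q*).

P* ≈ 397, Q* ≈ 221

Setting both brackets to zero gives the nullclines P + 0.211Q = 444 and 0.813P + Q = 544.
Substituting Q = 544 - 0.813P into the first: P(1 - 0.211·0.813) = 444 - 0.211·544.
So P* = 329/0.828 = 397, and then Q* = 544 - 0.813·397 = 221.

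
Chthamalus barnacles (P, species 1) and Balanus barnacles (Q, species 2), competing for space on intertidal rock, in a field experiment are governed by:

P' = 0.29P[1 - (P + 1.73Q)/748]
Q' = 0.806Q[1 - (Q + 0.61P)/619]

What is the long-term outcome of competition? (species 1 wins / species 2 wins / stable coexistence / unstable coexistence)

species 2 excludes species 1

Compare the nullcline intercepts: K1/α12 = 748/1.73 = 432 < K2 = 619; K2/α21 = 619/0.61 = 1010 > K1 = 748.
Since the inequalities point opposite ways, species 2 can invade but species 1 cannot.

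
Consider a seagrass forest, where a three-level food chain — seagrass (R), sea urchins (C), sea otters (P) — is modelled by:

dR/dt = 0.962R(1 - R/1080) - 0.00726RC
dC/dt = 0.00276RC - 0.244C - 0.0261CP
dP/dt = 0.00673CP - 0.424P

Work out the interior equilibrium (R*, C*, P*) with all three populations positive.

R* ≈ 567, C* ≈ 63, P* ≈ 50.6

From dP/dt = 0: 0.00673C* = 0.424, so C* = 63.
From dR/dt = 0: 0.962(1 - R*/1080) = 0.00726·63, giving R* = 1080·(1 - 0.475) = 567.
From dC/dt = 0: 0.00276·567 - 0.244 = 0.0261P*, so P* = 1.32/0.0261 = 50.6.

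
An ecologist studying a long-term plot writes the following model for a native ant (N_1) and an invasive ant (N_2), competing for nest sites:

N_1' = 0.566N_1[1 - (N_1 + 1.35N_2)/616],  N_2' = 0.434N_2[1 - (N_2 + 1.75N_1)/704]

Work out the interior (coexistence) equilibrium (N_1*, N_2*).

N_1* ≈ 245, N_2* ≈ 274

Setting both brackets to zero gives the nullclines N_1 + 1.35N_2 = 616 and 1.75N_1 + N_2 = 704.
Substituting N_2 = 704 - 1.75N_1 into the first: N_1(1 - 1.35·1.75) = 616 - 1.35·704.
So N_1* = -334/-1.36 = 245, and then N_2* = 704 - 1.75·245 = 274.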